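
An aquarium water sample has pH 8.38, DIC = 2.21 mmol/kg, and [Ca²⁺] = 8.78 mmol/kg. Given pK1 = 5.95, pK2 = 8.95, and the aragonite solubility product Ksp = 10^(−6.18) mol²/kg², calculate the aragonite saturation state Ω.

α₂ = 1 / (1 + [H⁺]/K2 + [H⁺]²/(K1K2)) = 1 / (1 + 10^+0.57 + 10^-1.86)
   = 1 / (1 + 3.7154 + 0.013804) = 1/4.7292 = 0.2115
[CO3²⁻] = α₂ × DIC = 0.2115 × 2.21 = 0.4673 mmol/kg
Ksp = 10^(−6.18) = 6.607×10^-7
Ω = [Ca²⁺][CO3²⁻]/Ksp = (8.78×10^-3)(4.673×10^-4) / 6.607×10^-7 = 6.21

Ω = 6.21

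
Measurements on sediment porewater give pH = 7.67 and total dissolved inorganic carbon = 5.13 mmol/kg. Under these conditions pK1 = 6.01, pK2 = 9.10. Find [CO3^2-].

[CO3²⁻] = 0.180 mmol/kg

α₂ = 1 / (1 + [H⁺]/K2 + [H⁺]²/(K1K2)) = 1 / (1 + 10^+1.43 + 10^-0.23)
   = 1 / (1 + 26.915 + 0.58884) = 1/28.504 = 0.03508
[CO3²⁻] = α₂ × DIC = 0.03508 × 5.13 = 0.180 mmol/kg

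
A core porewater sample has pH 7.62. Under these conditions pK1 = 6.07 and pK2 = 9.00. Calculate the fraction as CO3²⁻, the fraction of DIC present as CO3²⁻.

α₂ = 0.0390

α₂ = 1 / (1 + [H⁺]/K2 + [H⁺]²/(K1K2)) = 1 / (1 + 10^+1.38 + 10^-0.17)
   = 1 / (1 + 23.988 + 0.67608) = 1/25.664 = 0.03896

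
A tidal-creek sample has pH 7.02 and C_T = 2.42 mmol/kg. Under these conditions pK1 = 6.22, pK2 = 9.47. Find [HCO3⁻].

[HCO3⁻] = 2.08 mmol/kg

α₁ = 1 / (1 + [H⁺]/K1 + K2/[H⁺]) = 1 / (1 + 10^-0.80 + 10^-2.45)
   = 1 / (1 + 0.15849 + 0.0035481) = 1/1.1620 = 0.8606
[HCO3⁻] = α₁ × DIC = 0.8606 × 2.42 = 2.08 mmol/kg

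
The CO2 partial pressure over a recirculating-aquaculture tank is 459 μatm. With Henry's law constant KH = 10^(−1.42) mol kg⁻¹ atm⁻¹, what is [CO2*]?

KH = 10^(−1.42) = 3.802×10^-2 mol kg⁻¹ atm⁻¹
[CO2*] = KH · pCO2 = 3.802×10^-2 × 459×10^-6 atm = 1.75×10^-5 mol/kg

[CO2*] = 17.5 μmol/kg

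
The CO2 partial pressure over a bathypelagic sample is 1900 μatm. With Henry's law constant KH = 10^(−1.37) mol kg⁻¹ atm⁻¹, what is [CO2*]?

KH = 10^(−1.37) = 4.266×10^-2 mol kg⁻¹ atm⁻¹
[CO2*] = KH · pCO2 = 4.266×10^-2 × 1900×10^-6 atm = 8.11×10^-5 mol/kg

[CO2*] = 81.1 μmol/kg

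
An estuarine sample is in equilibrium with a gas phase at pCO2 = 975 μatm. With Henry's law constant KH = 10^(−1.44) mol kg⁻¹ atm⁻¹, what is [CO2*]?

[CO2*] = 35.4 μmol/kg

KH = 10^(−1.44) = 3.631×10^-2 mol kg⁻¹ atm⁻¹
[CO2*] = KH · pCO2 = 3.631×10^-2 × 975×10^-6 atm = 3.54×10^-5 mol/kg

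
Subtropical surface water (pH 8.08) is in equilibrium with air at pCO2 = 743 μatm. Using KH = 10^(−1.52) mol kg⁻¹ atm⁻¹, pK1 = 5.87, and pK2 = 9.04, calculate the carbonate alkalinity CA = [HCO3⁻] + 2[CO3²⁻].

[CO2*] = KH · pCO2 = 10^(−1.52) × 743×10^-6 = 2.244×10^-5 mol/kg
α₀ = 1/(1 + K1/[H⁺] + K1K2/[H⁺]²) = 1/(1 + 10^+2.21 + 10^+1.25) = 0.005526
DIC = [CO2*]/α₀ = 2.244×10^-5 / 0.005526 = 4.061 mmol/kg
CA = (α₁ + 2α₂)·DIC = (0.8962 + 2×0.09827) × 4.061 = 4.44 mmol/kg

CA = 4.44 mmol/kg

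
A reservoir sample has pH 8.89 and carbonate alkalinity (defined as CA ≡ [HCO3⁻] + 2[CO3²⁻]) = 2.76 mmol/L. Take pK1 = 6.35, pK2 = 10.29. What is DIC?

DIC = 2.67 mmol/L

CA = [HCO3⁻] + 2[CO3²⁻] = (α₁ + 2α₂)·DIC
At pH 8.89: [H⁺]/K1 = 10^-2.54 = 0.0028840, K2/[H⁺] = 10^-1.40 = 0.039811
α₁ = 1/(1 + 0.0028840 + 0.039811) = 1/1.0427 = 0.9591; α₂ = α₁·K2/[H⁺] = 0.03818
α₁ + 2α₂ = 1.0354
DIC = CA / (α₁ + 2α₂) = 2.76 / 1.0354 = 2.67 mmol/L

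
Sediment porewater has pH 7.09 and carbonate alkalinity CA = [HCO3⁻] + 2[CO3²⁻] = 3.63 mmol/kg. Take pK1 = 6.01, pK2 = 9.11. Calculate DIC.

DIC = 3.89 mmol/kg

CA = [HCO3⁻] + 2[CO3²⁻] = (α₁ + 2α₂)·DIC
At pH 7.09: [H⁺]/K1 = 10^-1.08 = 0.083176, K2/[H⁺] = 10^-2.02 = 0.0095499
α₁ = 1/(1 + 0.083176 + 0.0095499) = 1/1.0927 = 0.9151; α₂ = α₁·K2/[H⁺] = 0.008740
α₁ + 2α₂ = 0.9326
DIC = CA / (α₁ + 2α₂) = 3.63 / 0.9326 = 3.89 mmol/kg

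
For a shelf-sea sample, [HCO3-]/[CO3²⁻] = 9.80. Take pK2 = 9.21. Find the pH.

pH = 8.22

From K2 = [H⁺][CO3²⁻]/[HCO3-]:  pH = pK2 − log₁₀([HCO3-]/[CO3²⁻])
log₁₀(9.80) = +0.991
pH = 9.21 − (+0.991) = 8.22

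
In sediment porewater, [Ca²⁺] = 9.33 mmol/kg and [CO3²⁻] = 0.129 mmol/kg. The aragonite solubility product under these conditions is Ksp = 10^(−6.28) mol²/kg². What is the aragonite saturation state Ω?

Ω = 2.29

Ksp = 10^(−6.28) = 5.248×10^-7
Ω = [Ca²⁺][CO3²⁻]/Ksp = (9.33×10^-3)(0.129×10^-3) / 5.248×10^-7 = 2.29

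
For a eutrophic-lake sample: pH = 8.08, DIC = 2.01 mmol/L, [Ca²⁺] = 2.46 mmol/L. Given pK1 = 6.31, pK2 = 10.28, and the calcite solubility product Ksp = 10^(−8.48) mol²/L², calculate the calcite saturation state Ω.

Ω = 9.21

α₂ = 1 / (1 + [H⁺]/K2 + [H⁺]²/(K1K2)) = 1 / (1 + 10^+2.20 + 10^+0.43)
   = 1 / (1 + 158.49 + 2.6915) = 1/162.18 = 0.006166
[CO3²⁻] = α₂ × DIC = 0.006166 × 2.01 = 0.01239 mmol/L = 12.39 μmol/L
Ksp = 10^(−8.48) = 3.311×10^-9
Ω = [Ca²⁺][CO3²⁻]/Ksp = (2.46×10^-3)(1.239×10^-5) / 3.311×10^-9 = 9.21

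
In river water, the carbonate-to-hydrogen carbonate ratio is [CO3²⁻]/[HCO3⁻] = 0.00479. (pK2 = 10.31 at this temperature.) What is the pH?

From K2 = [H⁺][CO3²⁻]/[HCO3⁻]:  pH = pK2 + log₁₀([CO3²⁻]/[HCO3⁻])
log₁₀(0.00479) = -2.320
pH = 10.31 + (-2.320) = 7.99

pH = 7.99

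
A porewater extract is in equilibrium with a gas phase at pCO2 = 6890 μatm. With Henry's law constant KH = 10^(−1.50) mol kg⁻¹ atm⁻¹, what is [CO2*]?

KH = 10^(−1.50) = 3.162×10^-2 mol kg⁻¹ atm⁻¹
[CO2*] = KH · pCO2 = 3.162×10^-2 × 6890×10^-6 atm = 2.18×10^-4 mol/kg

[CO2*] = 218 μmol/kg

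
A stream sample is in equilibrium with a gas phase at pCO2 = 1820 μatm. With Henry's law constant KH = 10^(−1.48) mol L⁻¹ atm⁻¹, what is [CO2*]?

[CO2*] = 60.3 μmol/L

KH = 10^(−1.48) = 3.311×10^-2 mol L⁻¹ atm⁻¹
[CO2*] = KH · pCO2 = 3.311×10^-2 × 1820×10^-6 atm = 6.03×10^-5 mol/L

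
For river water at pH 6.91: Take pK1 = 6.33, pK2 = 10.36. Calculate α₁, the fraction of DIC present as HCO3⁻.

α₁ = 1 / (1 + [H⁺]/K1 + K2/[H⁺]) = 1 / (1 + 10^-0.58 + 10^-3.45)
   = 1 / (1 + 0.26303 + 0.00035481) = 1/1.2634 = 0.7915

α₁ = 0.792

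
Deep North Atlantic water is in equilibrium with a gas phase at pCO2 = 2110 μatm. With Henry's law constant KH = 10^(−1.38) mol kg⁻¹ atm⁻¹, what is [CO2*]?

[CO2*] = 88.0 μmol/kg

KH = 10^(−1.38) = 4.169×10^-2 mol kg⁻¹ atm⁻¹
[CO2*] = KH · pCO2 = 4.169×10^-2 × 2110×10^-6 atm = 8.80×10^-5 mol/kg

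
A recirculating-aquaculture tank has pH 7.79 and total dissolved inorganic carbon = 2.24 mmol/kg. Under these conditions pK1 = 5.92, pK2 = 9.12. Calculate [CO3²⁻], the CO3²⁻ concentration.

[CO3²⁻] = 0.0988 mmol/kg

α₂ = 1 / (1 + [H⁺]/K2 + [H⁺]²/(K1K2)) = 1 / (1 + 10^+1.33 + 10^-0.54)
   = 1 / (1 + 21.380 + 0.28840) = 1/22.668 = 0.04412
[CO3²⁻] = α₂ × DIC = 0.04412 × 2.24 = 0.0988 mmol/kg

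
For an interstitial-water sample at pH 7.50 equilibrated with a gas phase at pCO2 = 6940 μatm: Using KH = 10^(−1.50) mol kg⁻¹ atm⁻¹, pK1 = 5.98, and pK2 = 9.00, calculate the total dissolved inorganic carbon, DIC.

[CO2*] = KH · pCO2 = 10^(−1.50) × 6940×10^-6 = 2.195×10^-4 mol/kg
α₀ = 1/(1 + K1/[H⁺] + K1K2/[H⁺]²) = 1/(1 + 10^+1.52 + 10^+0.02) = 0.02844
DIC = [CO2*]/α₀ = 2.195×10^-4 / 0.02844 = 7.72 mmol/kg

DIC = 7.72 mmol/kg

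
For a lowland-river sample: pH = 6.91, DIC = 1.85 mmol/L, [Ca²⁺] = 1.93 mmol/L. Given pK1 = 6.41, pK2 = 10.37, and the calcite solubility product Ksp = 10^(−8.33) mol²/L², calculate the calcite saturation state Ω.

α₂ = 1 / (1 + [H⁺]/K2 + [H⁺]²/(K1K2)) = 1 / (1 + 10^+3.46 + 10^+2.96)
   = 1 / (1 + 2884.0 + 912.01) = 1/3797.0 = 0.0002634
[CO3²⁻] = α₂ × DIC = 0.0002634 × 1.85 = 0.0004872 mmol/L = 0.4872 μmol/L
Ksp = 10^(−8.33) = 4.677×10^-9
Ω = [Ca²⁺][CO3²⁻]/Ksp = (1.93×10^-3)(4.872×10^-7) / 4.677×10^-9 = 0.201

Ω = 0.201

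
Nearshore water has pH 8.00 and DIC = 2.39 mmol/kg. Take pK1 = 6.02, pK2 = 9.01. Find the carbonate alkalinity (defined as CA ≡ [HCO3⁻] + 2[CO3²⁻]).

CA = 2.58 mmol/kg

CA = [HCO3⁻] + 2[CO3²⁻] = (α₁ + 2α₂)·DIC
At pH 8.00: [H⁺]/K1 = 10^-1.98 = 0.010471, K2/[H⁺] = 10^-1.01 = 0.097724
α₁ = 1/(1 + 0.010471 + 0.097724) = 1/1.1082 = 0.9024; α₂ = α₁·K2/[H⁺] = 0.08818
α₁ + 2α₂ = 1.0787
CA = 1.0787 × 2.39 = 2.58 mmol/kg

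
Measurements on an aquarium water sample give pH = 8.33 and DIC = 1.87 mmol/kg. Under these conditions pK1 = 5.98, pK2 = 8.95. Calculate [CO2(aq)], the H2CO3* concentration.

α₀ = 1 / (1 + K1/[H⁺] + K1K2/[H⁺]²) = 1 / (1 + 10^+2.35 + 10^+1.73)
   = 1 / (1 + 223.87 + 53.703) = 1/278.58 = 0.003590
[CO2*] = α₀ × DIC = 0.003590 × 1.87 = 0.00671 mmol/kg = 6.71 μmol/kg

[CO2*] = 6.71 μmol/kg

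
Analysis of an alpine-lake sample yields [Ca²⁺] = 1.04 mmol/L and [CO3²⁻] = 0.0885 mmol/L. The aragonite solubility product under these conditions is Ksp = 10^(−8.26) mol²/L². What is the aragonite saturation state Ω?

Ksp = 10^(−8.26) = 5.495×10^-9
Ω = [Ca²⁺][CO3²⁻]/Ksp = (1.04×10^-3)(0.0885×10^-3) / 5.495×10^-9 = 16.7

Ω = 16.7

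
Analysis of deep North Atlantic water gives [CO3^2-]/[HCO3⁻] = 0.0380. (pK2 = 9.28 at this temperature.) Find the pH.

pH = 7.86

From K2 = [H⁺][CO3^2-]/[HCO3⁻]:  pH = pK2 + log₁₀([CO3^2-]/[HCO3⁻])
log₁₀(0.0380) = -1.420
pH = 9.28 + (-1.420) = 7.86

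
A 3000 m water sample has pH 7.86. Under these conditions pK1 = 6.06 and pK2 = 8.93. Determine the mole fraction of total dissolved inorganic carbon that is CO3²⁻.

α₂ = 1 / (1 + [H⁺]/K2 + [H⁺]²/(K1K2)) = 1 / (1 + 10^+1.07 + 10^-0.73)
   = 1 / (1 + 11.749 + 0.18621) = 1/12.935 = 0.07731

α₂ = 0.0773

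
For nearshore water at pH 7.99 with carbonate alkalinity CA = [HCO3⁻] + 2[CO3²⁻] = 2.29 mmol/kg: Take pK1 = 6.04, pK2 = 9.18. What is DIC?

CA = [HCO3⁻] + 2[CO3²⁻] = (α₁ + 2α₂)·DIC
At pH 7.99: [H⁺]/K1 = 10^-1.95 = 0.011220, K2/[H⁺] = 10^-1.19 = 0.064565
α₁ = 1/(1 + 0.011220 + 0.064565) = 1/1.0758 = 0.9296; α₂ = α₁·K2/[H⁺] = 0.06002
α₁ + 2α₂ = 1.0496
DIC = CA / (α₁ + 2α₂) = 2.29 / 1.0496 = 2.18 mmol/kg

DIC = 2.18 mmol/kg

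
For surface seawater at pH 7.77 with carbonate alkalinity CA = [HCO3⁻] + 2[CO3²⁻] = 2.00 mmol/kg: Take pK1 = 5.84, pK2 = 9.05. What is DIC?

CA = [HCO3⁻] + 2[CO3²⁻] = (α₁ + 2α₂)·DIC
At pH 7.77: [H⁺]/K1 = 10^-1.93 = 0.011749, K2/[H⁺] = 10^-1.28 = 0.052481
α₁ = 1/(1 + 0.011749 + 0.052481) = 1/1.0642 = 0.9396; α₂ = α₁·K2/[H⁺] = 0.04931
α₁ + 2α₂ = 1.0383
DIC = CA / (α₁ + 2α₂) = 2.00 / 1.0383 = 1.93 mmol/kg

DIC = 1.93 mmol/kg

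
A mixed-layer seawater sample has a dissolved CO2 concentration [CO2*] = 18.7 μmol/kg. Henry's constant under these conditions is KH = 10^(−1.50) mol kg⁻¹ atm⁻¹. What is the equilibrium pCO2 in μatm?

pCO2 = 591 μatm

KH = 10^(−1.50) = 3.162×10^-2 mol kg⁻¹ atm⁻¹
pCO2 = [CO2*]/KH = 18.7×10^-6 / 3.162×10^-2 = 5.91×10^-4 atm = 591 μatm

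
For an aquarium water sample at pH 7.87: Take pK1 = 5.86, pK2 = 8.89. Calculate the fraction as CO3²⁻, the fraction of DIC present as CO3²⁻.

α₂ = 0.0864

α₂ = 1 / (1 + [H⁺]/K2 + [H⁺]²/(K1K2)) = 1 / (1 + 10^+1.02 + 10^-0.99)
   = 1 / (1 + 10.471 + 0.10233) = 1/11.574 = 0.08640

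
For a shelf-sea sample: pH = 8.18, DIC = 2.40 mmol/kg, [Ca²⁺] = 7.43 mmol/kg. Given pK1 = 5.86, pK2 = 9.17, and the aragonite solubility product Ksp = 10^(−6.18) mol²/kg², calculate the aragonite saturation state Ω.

α₂ = 1 / (1 + [H⁺]/K2 + [H⁺]²/(K1K2)) = 1 / (1 + 10^+0.99 + 10^-1.33)
   = 1 / (1 + 9.7724 + 0.046774) = 1/10.819 = 0.09243
[CO3²⁻] = α₂ × DIC = 0.09243 × 2.40 = 0.2218 mmol/kg
Ksp = 10^(−6.18) = 6.607×10^-7
Ω = [Ca²⁺][CO3²⁻]/Ksp = (7.43×10^-3)(2.218×10^-4) / 6.607×10^-7 = 2.49

Ω = 2.49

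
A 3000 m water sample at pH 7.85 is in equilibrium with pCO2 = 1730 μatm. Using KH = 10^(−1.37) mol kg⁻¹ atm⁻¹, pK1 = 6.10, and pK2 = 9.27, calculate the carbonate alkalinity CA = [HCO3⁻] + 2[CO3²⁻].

[CO2*] = KH · pCO2 = 10^(−1.37) × 1730×10^-6 = 7.380×10^-5 mol/kg
α₀ = 1/(1 + K1/[H⁺] + K1K2/[H⁺]²) = 1/(1 + 10^+1.75 + 10^+0.33) = 0.01684
DIC = [CO2*]/α₀ = 7.380×10^-5 / 0.01684 = 4.382 mmol/kg
CA = (α₁ + 2α₂)·DIC = (0.9471 + 2×0.03601) × 4.382 = 4.47 mmol/kg

CA = 4.47 mmol/kg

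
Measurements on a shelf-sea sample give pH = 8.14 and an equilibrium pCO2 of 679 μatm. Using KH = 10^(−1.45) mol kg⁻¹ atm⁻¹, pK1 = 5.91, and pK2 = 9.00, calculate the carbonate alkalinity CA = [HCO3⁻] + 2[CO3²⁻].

[CO2*] = KH · pCO2 = 10^(−1.45) × 679×10^-6 = 2.409×10^-5 mol/kg
α₀ = 1/(1 + K1/[H⁺] + K1K2/[H⁺]²) = 1/(1 + 10^+2.23 + 10^+1.37) = 0.005148
DIC = [CO2*]/α₀ = 2.409×10^-5 / 0.005148 = 4.680 mmol/kg
CA = (α₁ + 2α₂)·DIC = (0.8742 + 2×0.1207) × 4.680 = 5.22 mmol/kg

CA = 5.22 mmol/kg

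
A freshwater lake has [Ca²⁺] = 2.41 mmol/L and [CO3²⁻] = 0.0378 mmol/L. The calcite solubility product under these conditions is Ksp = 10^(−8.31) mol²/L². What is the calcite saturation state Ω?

Ksp = 10^(−8.31) = 4.898×10^-9
Ω = [Ca²⁺][CO3²⁻]/Ksp = (2.41×10^-3)(0.0378×10^-3) / 4.898×10^-9 = 18.6

Ω = 18.6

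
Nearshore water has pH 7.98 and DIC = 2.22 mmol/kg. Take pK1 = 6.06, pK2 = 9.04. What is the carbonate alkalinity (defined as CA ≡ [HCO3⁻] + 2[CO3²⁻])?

CA = [HCO3⁻] + 2[CO3²⁻] = (α₁ + 2α₂)·DIC
At pH 7.98: [H⁺]/K1 = 10^-1.92 = 0.012023, K2/[H⁺] = 10^-1.06 = 0.087096
α₁ = 1/(1 + 0.012023 + 0.087096) = 1/1.0991 = 0.9098; α₂ = α₁·K2/[H⁺] = 0.07924
α₁ + 2α₂ = 1.0683
CA = 1.0683 × 2.22 = 2.37 mmol/kg

CA = 2.37 mmol/kg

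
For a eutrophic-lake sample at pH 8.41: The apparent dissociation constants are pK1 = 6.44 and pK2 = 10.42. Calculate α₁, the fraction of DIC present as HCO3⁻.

α₁ = 1 / (1 + [H⁺]/K1 + K2/[H⁺]) = 1 / (1 + 10^-1.97 + 10^-2.01)
   = 1 / (1 + 0.010715 + 0.0097724) = 1/1.0205 = 0.9799

α₁ = 0.980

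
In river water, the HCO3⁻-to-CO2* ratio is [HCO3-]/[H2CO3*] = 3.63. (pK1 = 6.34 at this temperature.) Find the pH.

From K1 = [H⁺][HCO3-]/[H2CO3*]:  pH = pK1 + log₁₀([HCO3-]/[H2CO3*])
log₁₀(3.63) = +0.560
pH = 6.34 + (+0.560) = 6.90

pH = 6.90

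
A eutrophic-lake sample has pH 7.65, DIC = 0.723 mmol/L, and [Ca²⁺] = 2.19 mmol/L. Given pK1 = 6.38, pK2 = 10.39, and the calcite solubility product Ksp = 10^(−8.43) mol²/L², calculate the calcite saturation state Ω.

Ω = 0.735

α₂ = 1 / (1 + [H⁺]/K2 + [H⁺]²/(K1K2)) = 1 / (1 + 10^+2.74 + 10^+1.47)
   = 1 / (1 + 549.54 + 29.512) = 1/580.05 = 0.001724
[CO3²⁻] = α₂ × DIC = 0.001724 × 0.723 = 0.001246 mmol/L = 1.246 μmol/L
Ksp = 10^(−8.43) = 3.715×10^-9
Ω = [Ca²⁺][CO3²⁻]/Ksp = (2.19×10^-3)(1.246×10^-6) / 3.715×10^-9 = 0.735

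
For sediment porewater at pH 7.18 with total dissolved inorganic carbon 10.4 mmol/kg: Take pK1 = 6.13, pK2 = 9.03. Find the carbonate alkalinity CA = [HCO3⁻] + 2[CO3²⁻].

CA = 9.69 mmol/kg

CA = [HCO3⁻] + 2[CO3²⁻] = (α₁ + 2α₂)·DIC
At pH 7.18: [H⁺]/K1 = 10^-1.05 = 0.089125, K2/[H⁺] = 10^-1.85 = 0.014125
α₁ = 1/(1 + 0.089125 + 0.014125) = 1/1.1033 = 0.9064; α₂ = α₁·K2/[H⁺] = 0.01280
α₁ + 2α₂ = 0.9320
CA = 0.9320 × 10.4 = 9.69 mmol/kg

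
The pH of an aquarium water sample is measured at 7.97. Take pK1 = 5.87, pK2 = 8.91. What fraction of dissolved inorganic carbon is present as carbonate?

α₂ = 1 / (1 + [H⁺]/K2 + [H⁺]²/(K1K2)) = 1 / (1 + 10^+0.94 + 10^-1.16)
   = 1 / (1 + 8.7096 + 0.069183) = 1/9.7788 = 0.1023

α₂ = 0.102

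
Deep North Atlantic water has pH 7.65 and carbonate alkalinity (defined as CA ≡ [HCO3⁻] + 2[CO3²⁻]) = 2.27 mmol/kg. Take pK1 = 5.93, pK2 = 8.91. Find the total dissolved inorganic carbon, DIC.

CA = [HCO3⁻] + 2[CO3²⁻] = (α₁ + 2α₂)·DIC
At pH 7.65: [H⁺]/K1 = 10^-1.72 = 0.019055, K2/[H⁺] = 10^-1.26 = 0.054954
α₁ = 1/(1 + 0.019055 + 0.054954) = 1/1.0740 = 0.9311; α₂ = α₁·K2/[H⁺] = 0.05117
α₁ + 2α₂ = 1.0334
DIC = CA / (α₁ + 2α₂) = 2.27 / 1.0334 = 2.20 mmol/kg

DIC = 2.20 mmol/kg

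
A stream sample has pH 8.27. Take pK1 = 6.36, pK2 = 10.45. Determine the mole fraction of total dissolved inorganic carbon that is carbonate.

α₂ = 1 / (1 + [H⁺]/K2 + [H⁺]²/(K1K2)) = 1 / (1 + 10^+2.18 + 10^+0.27)
   = 1 / (1 + 151.36 + 1.8621) = 1/154.22 = 0.006484

α₂ = 0.00648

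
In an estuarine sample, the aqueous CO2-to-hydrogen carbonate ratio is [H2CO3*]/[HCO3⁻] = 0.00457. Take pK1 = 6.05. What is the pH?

pH = 8.39

From K1 = [H⁺][HCO3⁻]/[H2CO3*]:  pH = pK1 − log₁₀([H2CO3*]/[HCO3⁻])
log₁₀(0.00457) = -2.340
pH = 6.05 − (-2.340) = 8.39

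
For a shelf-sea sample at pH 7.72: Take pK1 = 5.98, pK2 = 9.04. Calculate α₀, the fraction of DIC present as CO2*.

α₀ = 1 / (1 + K1/[H⁺] + K1K2/[H⁺]²) = 1 / (1 + 10^+1.74 + 10^+0.42)
   = 1 / (1 + 54.954 + 2.6303) = 1/58.584 = 0.01707

α₀ = 0.0171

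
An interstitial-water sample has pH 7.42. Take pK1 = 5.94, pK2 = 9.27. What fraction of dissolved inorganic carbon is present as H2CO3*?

α₀ = 0.0316

α₀ = 1 / (1 + K1/[H⁺] + K1K2/[H⁺]²) = 1 / (1 + 10^+1.48 + 10^-0.37)
   = 1 / (1 + 30.200 + 0.42658) = 1/31.626 = 0.03162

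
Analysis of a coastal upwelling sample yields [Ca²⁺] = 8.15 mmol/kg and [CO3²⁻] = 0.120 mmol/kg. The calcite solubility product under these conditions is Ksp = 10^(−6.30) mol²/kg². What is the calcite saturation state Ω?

Ω = 1.95

Ksp = 10^(−6.30) = 5.012×10^-7
Ω = [Ca²⁺][CO3²⁻]/Ksp = (8.15×10^-3)(0.120×10^-3) / 5.012×10^-7 = 1.95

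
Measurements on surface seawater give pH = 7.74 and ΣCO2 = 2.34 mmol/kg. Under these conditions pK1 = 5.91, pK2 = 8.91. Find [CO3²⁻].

[CO3²⁻] = 0.146 mmol/kg

α₂ = 1 / (1 + [H⁺]/K2 + [H⁺]²/(K1K2)) = 1 / (1 + 10^+1.17 + 10^-0.66)
   = 1 / (1 + 14.791 + 0.21878) = 1/16.010 = 0.06246
[CO3²⁻] = α₂ × DIC = 0.06246 × 2.34 = 0.146 mmol/kg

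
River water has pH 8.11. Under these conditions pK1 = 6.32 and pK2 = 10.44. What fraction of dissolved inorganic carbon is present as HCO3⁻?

α₁ = 1 / (1 + [H⁺]/K1 + K2/[H⁺]) = 1 / (1 + 10^-1.79 + 10^-2.33)
   = 1 / (1 + 0.016218 + 0.0046774) = 1/1.0209 = 0.9795

α₁ = 0.980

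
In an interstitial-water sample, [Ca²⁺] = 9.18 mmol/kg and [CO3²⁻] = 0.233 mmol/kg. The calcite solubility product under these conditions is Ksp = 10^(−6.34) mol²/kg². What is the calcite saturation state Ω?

Ksp = 10^(−6.34) = 4.571×10^-7
Ω = [Ca²⁺][CO3²⁻]/Ksp = (9.18×10^-3)(0.233×10^-3) / 4.571×10^-7 = 4.68

Ω = 4.68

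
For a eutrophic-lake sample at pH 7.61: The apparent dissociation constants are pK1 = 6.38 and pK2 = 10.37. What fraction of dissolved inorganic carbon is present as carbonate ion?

α₂ = 1 / (1 + [H⁺]/K2 + [H⁺]²/(K1K2)) = 1 / (1 + 10^+2.76 + 10^+1.53)
   = 1 / (1 + 575.44 + 33.884) = 1/610.32 = 0.001638

α₂ = 0.00164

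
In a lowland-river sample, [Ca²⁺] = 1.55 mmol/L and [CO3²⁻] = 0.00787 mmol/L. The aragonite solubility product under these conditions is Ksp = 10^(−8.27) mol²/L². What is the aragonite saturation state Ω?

Ω = 2.27

Ksp = 10^(−8.27) = 5.370×10^-9
Ω = [Ca²⁺][CO3²⁻]/Ksp = (1.55×10^-3)(0.00787×10^-3) / 5.370×10^-9 = 2.27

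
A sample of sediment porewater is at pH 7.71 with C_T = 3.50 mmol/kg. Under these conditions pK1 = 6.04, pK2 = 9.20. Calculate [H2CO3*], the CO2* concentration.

α₀ = 1 / (1 + K1/[H⁺] + K1K2/[H⁺]²) = 1 / (1 + 10^+1.67 + 10^+0.18)
   = 1 / (1 + 46.774 + 1.5136) = 1/49.287 = 0.02029
[CO2*] = α₀ × DIC = 0.02029 × 3.50 = 0.0710 mmol/kg

[CO2*] = 0.0710 mmol/kg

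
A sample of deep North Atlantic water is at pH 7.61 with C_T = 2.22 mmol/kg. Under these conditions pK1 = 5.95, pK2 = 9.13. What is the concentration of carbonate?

α₂ = 1 / (1 + [H⁺]/K2 + [H⁺]²/(K1K2)) = 1 / (1 + 10^+1.52 + 10^-0.14)
   = 1 / (1 + 33.113 + 0.72444) = 1/34.838 = 0.02870
[CO3²⁻] = α₂ × DIC = 0.02870 × 2.22 = 0.0637 mmol/kg

[CO3²⁻] = 0.0637 mmol/kg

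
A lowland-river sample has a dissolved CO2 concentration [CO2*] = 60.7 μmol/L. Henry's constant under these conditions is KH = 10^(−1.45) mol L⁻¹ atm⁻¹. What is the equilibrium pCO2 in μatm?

pCO2 = 1710 μatm

KH = 10^(−1.45) = 3.548×10^-2 mol L⁻¹ atm⁻¹
pCO2 = [CO2*]/KH = 60.7×10^-6 / 3.548×10^-2 = 1.71×10^-3 atm = 1710 μatm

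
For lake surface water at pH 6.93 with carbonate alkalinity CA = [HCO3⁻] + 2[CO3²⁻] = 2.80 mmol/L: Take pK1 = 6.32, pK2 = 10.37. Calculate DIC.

CA = [HCO3⁻] + 2[CO3²⁻] = (α₁ + 2α₂)·DIC
At pH 6.93: [H⁺]/K1 = 10^-0.61 = 0.24547, K2/[H⁺] = 10^-3.44 = 0.00036308
α₁ = 1/(1 + 0.24547 + 0.00036308) = 1/1.2458 = 0.8027; α₂ = α₁·K2/[H⁺] = 0.0002914
α₁ + 2α₂ = 0.8033
DIC = CA / (α₁ + 2α₂) = 2.80 / 0.8033 = 3.49 mmol/L

DIC = 3.49 mmol/L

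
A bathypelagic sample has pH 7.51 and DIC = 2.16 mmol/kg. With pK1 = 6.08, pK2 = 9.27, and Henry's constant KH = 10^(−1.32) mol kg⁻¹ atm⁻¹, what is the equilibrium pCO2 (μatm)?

α₀ = 1 / (1 + K1/[H⁺] + K1K2/[H⁺]²) = 1 / (1 + 10^+1.43 + 10^-0.33)
   = 1 / (1 + 26.915 + 0.46774) = 1/28.383 = 0.03523
[CO2*] = α₀ × DIC = 0.03523 × 2.16 = 0.07610 mmol/kg
pCO2 = [CO2*]/KH = 7.610×10^-5 / 4.786×10^-2 = 1590 μatm

pCO2 = 1590 μatm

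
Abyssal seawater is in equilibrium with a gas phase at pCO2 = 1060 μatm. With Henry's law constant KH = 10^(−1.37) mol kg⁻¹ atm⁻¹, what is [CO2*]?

[CO2*] = 45.2 μmol/kg

KH = 10^(−1.37) = 4.266×10^-2 mol kg⁻¹ atm⁻¹
[CO2*] = KH · pCO2 = 4.266×10^-2 × 1060×10^-6 atm = 4.52×10^-5 mol/kg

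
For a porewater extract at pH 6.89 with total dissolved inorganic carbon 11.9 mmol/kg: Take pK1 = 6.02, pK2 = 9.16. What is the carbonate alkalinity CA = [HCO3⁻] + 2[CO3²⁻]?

CA = 10.5 mmol/kg

CA = [HCO3⁻] + 2[CO3²⁻] = (α₁ + 2α₂)·DIC
At pH 6.89: [H⁺]/K1 = 10^-0.87 = 0.13490, K2/[H⁺] = 10^-2.27 = 0.0053703
α₁ = 1/(1 + 0.13490 + 0.0053703) = 1/1.1403 = 0.8770; α₂ = α₁·K2/[H⁺] = 0.004710
α₁ + 2α₂ = 0.8864
CA = 0.8864 × 11.9 = 10.5 mmol/kg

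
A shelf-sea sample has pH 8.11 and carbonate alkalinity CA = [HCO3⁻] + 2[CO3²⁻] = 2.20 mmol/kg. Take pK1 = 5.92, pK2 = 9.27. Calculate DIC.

DIC = 2.08 mmol/kg

CA = [HCO3⁻] + 2[CO3²⁻] = (α₁ + 2α₂)·DIC
At pH 8.11: [H⁺]/K1 = 10^-2.19 = 0.0064565, K2/[H⁺] = 10^-1.16 = 0.069183
α₁ = 1/(1 + 0.0064565 + 0.069183) = 1/1.0756 = 0.9297; α₂ = α₁·K2/[H⁺] = 0.06432
α₁ + 2α₂ = 1.0583
DIC = CA / (α₁ + 2α₂) = 2.20 / 1.0583 = 2.08 mmol/kg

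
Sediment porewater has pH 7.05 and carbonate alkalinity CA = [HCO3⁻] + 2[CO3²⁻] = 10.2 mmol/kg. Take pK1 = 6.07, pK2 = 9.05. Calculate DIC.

CA = [HCO3⁻] + 2[CO3²⁻] = (α₁ + 2α₂)·DIC
At pH 7.05: [H⁺]/K1 = 10^-0.98 = 0.10471, K2/[H⁺] = 10^-2.00 = 0.010000
α₁ = 1/(1 + 0.10471 + 0.010000) = 1/1.1147 = 0.8971; α₂ = α₁·K2/[H⁺] = 0.008971
α₁ + 2α₂ = 0.9150
DIC = CA / (α₁ + 2α₂) = 10.2 / 0.9150 = 11.1 mmol/kg

DIC = 11.1 mmol/kg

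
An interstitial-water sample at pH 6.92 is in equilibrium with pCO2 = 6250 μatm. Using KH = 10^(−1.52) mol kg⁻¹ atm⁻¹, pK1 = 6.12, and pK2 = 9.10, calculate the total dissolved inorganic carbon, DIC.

[CO2*] = KH · pCO2 = 10^(−1.52) × 6250×10^-6 = 1.887×10^-4 mol/kg
α₀ = 1/(1 + K1/[H⁺] + K1K2/[H⁺]²) = 1/(1 + 10^+0.80 + 10^-1.38) = 0.1360
DIC = [CO2*]/α₀ = 1.887×10^-4 / 0.1360 = 1.39 mmol/kg

DIC = 1.39 mmol/kg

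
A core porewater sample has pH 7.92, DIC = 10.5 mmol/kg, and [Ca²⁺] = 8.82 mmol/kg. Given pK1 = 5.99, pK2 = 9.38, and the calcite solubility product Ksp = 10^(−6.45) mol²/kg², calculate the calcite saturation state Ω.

α₂ = 1 / (1 + [H⁺]/K2 + [H⁺]²/(K1K2)) = 1 / (1 + 10^+1.46 + 10^-0.47)
   = 1 / (1 + 28.840 + 0.33884) = 1/30.179 = 0.03314
[CO3²⁻] = α₂ × DIC = 0.03314 × 10.5 = 0.3479 mmol/kg
Ksp = 10^(−6.45) = 3.548×10^-7
Ω = [Ca²⁺][CO3²⁻]/Ksp = (8.82×10^-3)(3.479×10^-4) / 3.548×10^-7 = 8.65

Ω = 8.65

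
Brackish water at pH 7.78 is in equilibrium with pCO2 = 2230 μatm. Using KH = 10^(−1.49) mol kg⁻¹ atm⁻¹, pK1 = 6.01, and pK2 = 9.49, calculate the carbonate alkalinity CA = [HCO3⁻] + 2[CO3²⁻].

[CO2*] = KH · pCO2 = 10^(−1.49) × 2230×10^-6 = 7.216×10^-5 mol/kg
α₀ = 1/(1 + K1/[H⁺] + K1K2/[H⁺]²) = 1/(1 + 10^+1.77 + 10^+0.06) = 0.01638
DIC = [CO2*]/α₀ = 7.216×10^-5 / 0.01638 = 4.404 mmol/kg
CA = (α₁ + 2α₂)·DIC = (0.9648 + 2×0.01881) × 4.404 = 4.41 mmol/kg

CA = 4.41 mmol/kg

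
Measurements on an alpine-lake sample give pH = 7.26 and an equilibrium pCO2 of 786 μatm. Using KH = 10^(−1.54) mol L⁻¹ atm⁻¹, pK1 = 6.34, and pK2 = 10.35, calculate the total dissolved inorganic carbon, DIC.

[CO2*] = KH · pCO2 = 10^(−1.54) × 786×10^-6 = 2.267×10^-5 mol/L
α₀ = 1/(1 + K1/[H⁺] + K1K2/[H⁺]²) = 1/(1 + 10^+0.92 + 10^-2.17) = 0.1072
DIC = [CO2*]/α₀ = 2.267×10^-5 / 0.1072 = 0.211 mmol/L

DIC = 0.211 mmol/L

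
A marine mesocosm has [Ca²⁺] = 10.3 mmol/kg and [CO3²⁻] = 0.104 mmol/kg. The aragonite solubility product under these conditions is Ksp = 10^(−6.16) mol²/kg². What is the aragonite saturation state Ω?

Ω = 1.55

Ksp = 10^(−6.16) = 6.918×10^-7
Ω = [Ca²⁺][CO3²⁻]/Ksp = (10.3×10^-3)(0.104×10^-3) / 6.918×10^-7 = 1.55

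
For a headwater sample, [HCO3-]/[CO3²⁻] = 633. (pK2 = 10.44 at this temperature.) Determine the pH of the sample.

From K2 = [H⁺][CO3²⁻]/[HCO3-]:  pH = pK2 − log₁₀([HCO3-]/[CO3²⁻])
log₁₀(633) = +2.801
pH = 10.44 − (+2.801) = 7.64

pH = 7.64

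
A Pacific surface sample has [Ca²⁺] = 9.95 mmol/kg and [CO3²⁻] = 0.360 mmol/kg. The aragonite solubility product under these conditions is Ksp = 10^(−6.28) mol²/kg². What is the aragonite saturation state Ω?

Ksp = 10^(−6.28) = 5.248×10^-7
Ω = [Ca²⁺][CO3²⁻]/Ksp = (9.95×10^-3)(0.360×10^-3) / 5.248×10^-7 = 6.83

Ω = 6.83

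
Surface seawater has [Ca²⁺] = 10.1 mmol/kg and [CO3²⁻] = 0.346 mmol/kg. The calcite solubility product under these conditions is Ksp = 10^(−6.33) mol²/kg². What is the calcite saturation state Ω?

Ω = 7.47

Ksp = 10^(−6.33) = 4.677×10^-7
Ω = [Ca²⁺][CO3²⁻]/Ksp = (10.1×10^-3)(0.346×10^-3) / 4.677×10^-7 = 7.47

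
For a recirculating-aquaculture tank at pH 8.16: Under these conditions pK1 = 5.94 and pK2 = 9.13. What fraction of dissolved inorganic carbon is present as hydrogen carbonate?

α₁ = 1 / (1 + [H⁺]/K1 + K2/[H⁺]) = 1 / (1 + 10^-2.22 + 10^-0.97)
   = 1 / (1 + 0.0060256 + 0.10715) = 1/1.1132 = 0.8983

α₁ = 0.898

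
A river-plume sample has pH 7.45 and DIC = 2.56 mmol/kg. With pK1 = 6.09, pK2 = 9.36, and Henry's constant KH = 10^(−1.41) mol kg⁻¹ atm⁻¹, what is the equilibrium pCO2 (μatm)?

α₀ = 1 / (1 + K1/[H⁺] + K1K2/[H⁺]²) = 1 / (1 + 10^+1.36 + 10^-0.55)
   = 1 / (1 + 22.909 + 0.28184) = 1/24.191 = 0.04134
[CO2*] = α₀ × DIC = 0.04134 × 2.56 = 0.1058 mmol/kg
pCO2 = [CO2*]/KH = 1.058×10^-4 / 3.890×10^-2 = 2720 μatm

pCO2 = 2720 μatm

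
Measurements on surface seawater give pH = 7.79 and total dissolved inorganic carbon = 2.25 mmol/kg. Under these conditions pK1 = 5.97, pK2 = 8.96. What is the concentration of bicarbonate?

[HCO3⁻] = 2.08 mmol/kg

α₁ = 1 / (1 + [H⁺]/K1 + K2/[H⁺]) = 1 / (1 + 10^-1.82 + 10^-1.17)
   = 1 / (1 + 0.015136 + 0.067608) = 1/1.0827 = 0.9236
[HCO3⁻] = α₁ × DIC = 0.9236 × 2.25 = 2.08 mmol/kg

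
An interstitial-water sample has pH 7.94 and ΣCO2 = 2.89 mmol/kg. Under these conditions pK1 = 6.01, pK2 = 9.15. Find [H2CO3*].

α₀ = 1 / (1 + K1/[H⁺] + K1K2/[H⁺]²) = 1 / (1 + 10^+1.93 + 10^+0.72)
   = 1 / (1 + 85.114 + 5.2481) = 1/91.362 = 0.01095
[CO2*] = α₀ × DIC = 0.01095 × 2.89 = 0.0316 mmol/kg

[CO2*] = 0.0316 mmol/kg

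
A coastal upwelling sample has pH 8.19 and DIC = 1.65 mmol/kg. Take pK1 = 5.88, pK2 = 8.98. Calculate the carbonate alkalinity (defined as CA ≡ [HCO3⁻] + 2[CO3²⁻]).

CA = 1.87 mmol/kg

CA = [HCO3⁻] + 2[CO3²⁻] = (α₁ + 2α₂)·DIC
At pH 8.19: [H⁺]/K1 = 10^-2.31 = 0.0048978, K2/[H⁺] = 10^-0.79 = 0.16218
α₁ = 1/(1 + 0.0048978 + 0.16218) = 1/1.1671 = 0.8568; α₂ = α₁·K2/[H⁺] = 0.1390
α₁ + 2α₂ = 1.1348
CA = 1.1348 × 1.65 = 1.87 mmol/kg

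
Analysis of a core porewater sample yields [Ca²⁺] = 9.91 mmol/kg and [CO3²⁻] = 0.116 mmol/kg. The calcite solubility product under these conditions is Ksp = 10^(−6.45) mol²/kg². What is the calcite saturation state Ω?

Ω = 3.24

Ksp = 10^(−6.45) = 3.548×10^-7
Ω = [Ca²⁺][CO3²⁻]/Ksp = (9.91×10^-3)(0.116×10^-3) / 3.548×10^-7 = 3.24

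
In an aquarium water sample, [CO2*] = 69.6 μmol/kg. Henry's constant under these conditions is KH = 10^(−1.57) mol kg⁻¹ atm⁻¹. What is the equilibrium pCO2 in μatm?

pCO2 = 2590 μatm

KH = 10^(−1.57) = 2.692×10^-2 mol kg⁻¹ atm⁻¹
pCO2 = [CO2*]/KH = 69.6×10^-6 / 2.692×10^-2 = 2.59×10^-3 atm = 2590 μatm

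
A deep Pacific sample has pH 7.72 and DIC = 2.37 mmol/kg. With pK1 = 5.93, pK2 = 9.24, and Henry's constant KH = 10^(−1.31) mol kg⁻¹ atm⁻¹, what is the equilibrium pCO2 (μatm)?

pCO2 = 750 μatm

α₀ = 1 / (1 + K1/[H⁺] + K1K2/[H⁺]²) = 1 / (1 + 10^+1.79 + 10^+0.27)
   = 1 / (1 + 61.660 + 1.8621) = 1/64.522 = 0.01550
[CO2*] = α₀ × DIC = 0.01550 × 2.37 = 0.03673 mmol/kg
pCO2 = [CO2*]/KH = 3.673×10^-5 / 4.898×10^-2 = 750 μatm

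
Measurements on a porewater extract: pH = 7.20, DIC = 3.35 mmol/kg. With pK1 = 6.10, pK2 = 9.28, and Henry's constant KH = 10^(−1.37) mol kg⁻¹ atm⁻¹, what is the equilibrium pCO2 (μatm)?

pCO2 = 5730 μatm

α₀ = 1 / (1 + K1/[H⁺] + K1K2/[H⁺]²) = 1 / (1 + 10^+1.10 + 10^-0.98)
   = 1 / (1 + 12.589 + 0.10471) = 1/13.694 = 0.07302
[CO2*] = α₀ × DIC = 0.07302 × 3.35 = 0.2446 mmol/kg
pCO2 = [CO2*]/KH = 2.446×10^-4 / 4.266×10^-2 = 5730 μatm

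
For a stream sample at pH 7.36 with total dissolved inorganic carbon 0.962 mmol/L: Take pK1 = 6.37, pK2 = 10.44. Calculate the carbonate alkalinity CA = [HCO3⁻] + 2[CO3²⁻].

CA = [HCO3⁻] + 2[CO3²⁻] = (α₁ + 2α₂)·DIC
At pH 7.36: [H⁺]/K1 = 10^-0.99 = 0.10233, K2/[H⁺] = 10^-3.08 = 0.00083176
α₁ = 1/(1 + 0.10233 + 0.00083176) = 1/1.1032 = 0.9065; α₂ = α₁·K2/[H⁺] = 0.0007540
α₁ + 2α₂ = 0.9080
CA = 0.9080 × 0.962 = 0.873 mmol/L

CA = 0.873 mmol/L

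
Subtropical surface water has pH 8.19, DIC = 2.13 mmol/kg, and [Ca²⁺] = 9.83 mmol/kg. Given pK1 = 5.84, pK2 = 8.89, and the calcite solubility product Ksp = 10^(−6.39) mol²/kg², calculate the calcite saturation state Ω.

α₂ = 1 / (1 + [H⁺]/K2 + [H⁺]²/(K1K2)) = 1 / (1 + 10^+0.70 + 10^-1.65)
   = 1 / (1 + 5.0119 + 0.022387) = 1/6.0343 = 0.1657
[CO3²⁻] = α₂ × DIC = 0.1657 × 2.13 = 0.3530 mmol/kg
Ksp = 10^(−6.39) = 4.074×10^-7
Ω = [Ca²⁺][CO3²⁻]/Ksp = (9.83×10^-3)(3.530×10^-4) / 4.074×10^-7 = 8.52

Ω = 8.52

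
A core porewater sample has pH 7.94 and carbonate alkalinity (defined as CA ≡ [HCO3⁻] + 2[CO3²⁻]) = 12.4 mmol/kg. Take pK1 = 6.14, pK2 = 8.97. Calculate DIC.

DIC = 11.6 mmol/kg

CA = [HCO3⁻] + 2[CO3²⁻] = (α₁ + 2α₂)·DIC
At pH 7.94: [H⁺]/K1 = 10^-1.80 = 0.015849, K2/[H⁺] = 10^-1.03 = 0.093325
α₁ = 1/(1 + 0.015849 + 0.093325) = 1/1.1092 = 0.9016; α₂ = α₁·K2/[H⁺] = 0.08414
α₁ + 2α₂ = 1.0699
DIC = CA / (α₁ + 2α₂) = 12.4 / 1.0699 = 11.6 mmol/kg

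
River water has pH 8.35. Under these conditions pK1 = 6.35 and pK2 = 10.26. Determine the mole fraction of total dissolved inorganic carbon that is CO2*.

α₀ = 1 / (1 + K1/[H⁺] + K1K2/[H⁺]²) = 1 / (1 + 10^+2.00 + 10^+0.09)
   = 1 / (1 + 100.00 + 1.2303) = 1/102.23 = 0.009782

α₀ = 0.00978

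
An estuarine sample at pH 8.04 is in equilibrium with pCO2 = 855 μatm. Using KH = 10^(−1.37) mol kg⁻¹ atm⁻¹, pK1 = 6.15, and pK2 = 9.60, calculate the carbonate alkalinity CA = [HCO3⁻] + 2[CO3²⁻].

CA = 2.99 mmol/kg

[CO2*] = KH · pCO2 = 10^(−1.37) × 855×10^-6 = 3.647×10^-5 mol/kg
α₀ = 1/(1 + K1/[H⁺] + K1K2/[H⁺]²) = 1/(1 + 10^+1.89 + 10^+0.33) = 0.01238
DIC = [CO2*]/α₀ = 3.647×10^-5 / 0.01238 = 2.946 mmol/kg
CA = (α₁ + 2α₂)·DIC = (0.9611 + 2×0.02647) × 2.946 = 2.99 mmol/kg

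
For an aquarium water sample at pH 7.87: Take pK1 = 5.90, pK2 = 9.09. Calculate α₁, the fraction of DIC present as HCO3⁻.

α₁ = 1 / (1 + [H⁺]/K1 + K2/[H⁺]) = 1 / (1 + 10^-1.97 + 10^-1.22)
   = 1 / (1 + 0.010715 + 0.060256) = 1/1.0710 = 0.9337

α₁ = 0.934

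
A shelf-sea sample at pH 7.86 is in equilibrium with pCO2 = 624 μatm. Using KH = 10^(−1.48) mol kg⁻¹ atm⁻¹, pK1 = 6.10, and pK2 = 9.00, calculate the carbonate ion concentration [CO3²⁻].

[CO3²⁻] = 0.0861 mmol/kg

[CO2*] = KH · pCO2 = 10^(−1.48) × 624×10^-6 = 2.066×10^-5 mol/kg
α₀ = 1/(1 + K1/[H⁺] + K1K2/[H⁺]²) = 1/(1 + 10^+1.76 + 10^+0.62) = 0.01595
DIC = [CO2*]/α₀ = 2.066×10^-5 / 0.01595 = 1.296 mmol/kg
[CO3²⁻] = α₂·DIC; α₂ = 0.06647, so [CO3²⁻] = 0.06647 × 1.296 = 0.0861 mmol/kg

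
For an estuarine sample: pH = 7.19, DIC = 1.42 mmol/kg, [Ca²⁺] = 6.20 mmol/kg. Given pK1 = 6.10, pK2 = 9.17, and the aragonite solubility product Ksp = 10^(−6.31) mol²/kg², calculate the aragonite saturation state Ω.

Ω = 0.172

α₂ = 1 / (1 + [H⁺]/K2 + [H⁺]²/(K1K2)) = 1 / (1 + 10^+1.98 + 10^+0.89)
   = 1 / (1 + 95.499 + 7.7625) = 1/104.26 = 0.009591
[CO3²⁻] = α₂ × DIC = 0.009591 × 1.42 = 0.01362 mmol/kg = 13.62 μmol/kg
Ksp = 10^(−6.31) = 4.898×10^-7
Ω = [Ca²⁺][CO3²⁻]/Ksp = (6.20×10^-3)(1.362×10^-5) / 4.898×10^-7 = 0.172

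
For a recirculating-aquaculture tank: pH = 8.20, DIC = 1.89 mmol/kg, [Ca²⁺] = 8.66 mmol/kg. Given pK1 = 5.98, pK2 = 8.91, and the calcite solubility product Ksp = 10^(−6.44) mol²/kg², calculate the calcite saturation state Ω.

α₂ = 1 / (1 + [H⁺]/K2 + [H⁺]²/(K1K2)) = 1 / (1 + 10^+0.71 + 10^-1.51)
   = 1 / (1 + 5.1286 + 0.030903) = 1/6.1595 = 0.1624
[CO3²⁻] = α₂ × DIC = 0.1624 × 1.89 = 0.3068 mmol/kg
Ksp = 10^(−6.44) = 3.631×10^-7
Ω = [Ca²⁺][CO3²⁻]/Ksp = (8.66×10^-3)(3.068×10^-4) / 3.631×10^-7 = 7.32

Ω = 7.32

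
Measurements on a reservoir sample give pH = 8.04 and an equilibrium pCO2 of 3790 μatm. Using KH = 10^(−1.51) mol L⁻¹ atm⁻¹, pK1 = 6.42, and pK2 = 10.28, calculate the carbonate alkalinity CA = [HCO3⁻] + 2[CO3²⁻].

[CO2*] = KH · pCO2 = 10^(−1.51) × 3790×10^-6 = 1.171×10^-4 mol/L
α₀ = 1/(1 + K1/[H⁺] + K1K2/[H⁺]²) = 1/(1 + 10^+1.62 + 10^-0.62) = 0.02330
DIC = [CO2*]/α₀ = 1.171×10^-4 / 0.02330 = 5.028 mmol/L
CA = (α₁ + 2α₂)·DIC = (0.9711 + 2×0.005588) × 5.028 = 4.94 mmol/L

CA = 4.94 mmol/L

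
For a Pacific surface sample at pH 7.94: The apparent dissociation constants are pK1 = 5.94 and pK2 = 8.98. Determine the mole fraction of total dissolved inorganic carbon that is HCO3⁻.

α₁ = 1 / (1 + [H⁺]/K1 + K2/[H⁺]) = 1 / (1 + 10^-2.00 + 10^-1.04)
   = 1 / (1 + 0.010000 + 0.091201) = 1/1.1012 = 0.9081

α₁ = 0.908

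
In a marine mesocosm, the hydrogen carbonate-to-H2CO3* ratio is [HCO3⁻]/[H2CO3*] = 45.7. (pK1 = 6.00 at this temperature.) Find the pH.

From K1 = [H⁺][HCO3⁻]/[H2CO3*]:  pH = pK1 + log₁₀([HCO3⁻]/[H2CO3*])
log₁₀(45.7) = +1.660
pH = 6.00 + (+1.660) = 7.66

pH = 7.66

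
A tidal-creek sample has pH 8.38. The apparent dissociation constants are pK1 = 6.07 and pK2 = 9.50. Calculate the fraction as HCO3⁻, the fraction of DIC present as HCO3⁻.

α₁ = 1 / (1 + [H⁺]/K1 + K2/[H⁺]) = 1 / (1 + 10^-2.31 + 10^-1.12)
   = 1 / (1 + 0.0048978 + 0.075858) = 1/1.0808 = 0.9253

α₁ = 0.925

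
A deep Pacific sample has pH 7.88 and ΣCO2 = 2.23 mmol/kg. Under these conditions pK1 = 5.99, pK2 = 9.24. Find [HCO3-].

[HCO3⁻] = 2.11 mmol/kg

α₁ = 1 / (1 + [H⁺]/K1 + K2/[H⁺]) = 1 / (1 + 10^-1.89 + 10^-1.36)
   = 1 / (1 + 0.012882 + 0.043652) = 1/1.0565 = 0.9465
[HCO3⁻] = α₁ × DIC = 0.9465 × 2.23 = 2.11 mmol/kg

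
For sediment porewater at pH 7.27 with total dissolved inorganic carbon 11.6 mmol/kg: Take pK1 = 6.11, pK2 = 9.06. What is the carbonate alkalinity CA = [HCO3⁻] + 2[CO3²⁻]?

CA = 11.0 mmol/kg

CA = [HCO3⁻] + 2[CO3²⁻] = (α₁ + 2α₂)·DIC
At pH 7.27: [H⁺]/K1 = 10^-1.16 = 0.069183, K2/[H⁺] = 10^-1.79 = 0.016218
α₁ = 1/(1 + 0.069183 + 0.016218) = 1/1.0854 = 0.9213; α₂ = α₁·K2/[H⁺] = 0.01494
α₁ + 2α₂ = 0.9512
CA = 0.9512 × 11.6 = 11.0 mmol/kg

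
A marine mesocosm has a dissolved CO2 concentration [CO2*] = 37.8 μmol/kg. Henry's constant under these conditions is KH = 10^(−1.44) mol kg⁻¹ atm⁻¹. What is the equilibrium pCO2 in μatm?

pCO2 = 1040 μatm

KH = 10^(−1.44) = 3.631×10^-2 mol kg⁻¹ atm⁻¹
pCO2 = [CO2*]/KH = 37.8×10^-6 / 3.631×10^-2 = 1.04×10^-3 atm = 1040 μatm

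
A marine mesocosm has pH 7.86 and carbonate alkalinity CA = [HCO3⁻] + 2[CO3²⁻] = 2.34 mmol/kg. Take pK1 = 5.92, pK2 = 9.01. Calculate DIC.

DIC = 2.22 mmol/kg

CA = [HCO3⁻] + 2[CO3²⁻] = (α₁ + 2α₂)·DIC
At pH 7.86: [H⁺]/K1 = 10^-1.94 = 0.011482, K2/[H⁺] = 10^-1.15 = 0.070795
α₁ = 1/(1 + 0.011482 + 0.070795) = 1/1.0823 = 0.9240; α₂ = α₁·K2/[H⁺] = 0.06541
α₁ + 2α₂ = 1.0548
DIC = CA / (α₁ + 2α₂) = 2.34 / 1.0548 = 2.22 mmol/kg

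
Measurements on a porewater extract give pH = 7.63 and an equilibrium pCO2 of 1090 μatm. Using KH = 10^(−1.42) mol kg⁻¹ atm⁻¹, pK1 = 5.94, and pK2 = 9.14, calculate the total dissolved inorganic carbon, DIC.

DIC = 2.13 mmol/kg

[CO2*] = KH · pCO2 = 10^(−1.42) × 1090×10^-6 = 4.144×10^-5 mol/kg
α₀ = 1/(1 + K1/[H⁺] + K1K2/[H⁺]²) = 1/(1 + 10^+1.69 + 10^+0.18) = 0.01942
DIC = [CO2*]/α₀ = 4.144×10^-5 / 0.01942 = 2.13 mmol/kg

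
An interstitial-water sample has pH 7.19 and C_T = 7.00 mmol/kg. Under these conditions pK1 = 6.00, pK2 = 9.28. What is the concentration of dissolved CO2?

[CO2*] = 0.421 mmol/kg

α₀ = 1 / (1 + K1/[H⁺] + K1K2/[H⁺]²) = 1 / (1 + 10^+1.19 + 10^-0.90)
   = 1 / (1 + 15.488 + 0.12589) = 1/16.614 = 0.06019
[CO2*] = α₀ × DIC = 0.06019 × 7.00 = 0.421 mmol/kg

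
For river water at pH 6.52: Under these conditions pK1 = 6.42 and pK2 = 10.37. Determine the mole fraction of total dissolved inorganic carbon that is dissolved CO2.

α₀ = 0.443

α₀ = 1 / (1 + K1/[H⁺] + K1K2/[H⁺]²) = 1 / (1 + 10^+0.10 + 10^-3.75)
   = 1 / (1 + 1.2589 + 0.00017783) = 1/2.2591 = 0.4427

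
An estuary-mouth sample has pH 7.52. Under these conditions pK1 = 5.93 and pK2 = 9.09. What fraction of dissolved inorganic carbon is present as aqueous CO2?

α₀ = 1 / (1 + K1/[H⁺] + K1K2/[H⁺]²) = 1 / (1 + 10^+1.59 + 10^+0.02)
   = 1 / (1 + 38.905 + 1.0471) = 1/40.952 = 0.02442

α₀ = 0.0244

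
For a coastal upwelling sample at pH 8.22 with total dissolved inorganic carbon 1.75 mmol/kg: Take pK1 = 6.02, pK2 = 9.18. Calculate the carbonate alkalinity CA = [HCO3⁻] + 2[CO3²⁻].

CA = 1.91 mmol/kg

CA = [HCO3⁻] + 2[CO3²⁻] = (α₁ + 2α₂)·DIC
At pH 8.22: [H⁺]/K1 = 10^-2.20 = 0.0063096, K2/[H⁺] = 10^-0.96 = 0.10965
α₁ = 1/(1 + 0.0063096 + 0.10965) = 1/1.1160 = 0.8961; α₂ = α₁·K2/[H⁺] = 0.09825
α₁ + 2α₂ = 1.0926
CA = 1.0926 × 1.75 = 1.91 mmol/kg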